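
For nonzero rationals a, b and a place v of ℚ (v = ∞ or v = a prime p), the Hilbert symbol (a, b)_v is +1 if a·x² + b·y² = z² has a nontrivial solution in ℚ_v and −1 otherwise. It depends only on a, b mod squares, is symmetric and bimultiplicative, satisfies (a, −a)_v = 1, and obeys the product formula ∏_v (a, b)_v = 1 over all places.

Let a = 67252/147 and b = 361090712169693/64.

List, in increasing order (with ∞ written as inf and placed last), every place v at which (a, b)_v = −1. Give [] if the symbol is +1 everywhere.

Mod squares: a ≡ 50439, b ≡ 1173. Check v ∈ {∞, 2, 3, 7, 11, 17, 23, 43}.
v=43: a=43^1·(≡20), b=43^2·(≡42) mod 43; (20|43)=-1, (42|43)=-1; (−1)^{1·2·21}·(-1)^2·(-1)^1 = -1.
v=2: v_2(a)=2, v_2(b)=-6; units ≡ 7, 5 (mod 8); ε·ε+αω+βω = 1·0+2·1+-6·0 ≡ 0  ⇒  (a,b)_2 = +1.
v=3: a=3^-1·(≡1), b=3^3·(≡1) mod 3; (1|3)=+1, (1|3)=+1; (−1)^{-1·3·1}·(+1)^3·(+1)^-1 = -1.
v=7: a=7^-2·(≡1), b=7^0·(≡2) mod 7; (1|7)=+1, (2|7)=+1; (−1)^{-2·0·3}·(+1)^0·(+1)^-2 = +1.
v=23: a=23^1·(≡8), b=23^3·(≡7) mod 23; (8|23)=+1, (7|23)=-1; (−1)^{1·3·11}·(+1)^3·(-1)^1 = +1.
v=11: a=11^0·(≡5), b=11^2·(≡10) mod 11; (5|11)=+1, (10|11)=-1; (−1)^{0·2·5}·(+1)^2·(-1)^0 = +1.
v=∞: 50439 > 0 and 1173 > 0  ⇒  (a,b)_∞ = +1.
v=17: a=17^1·(≡15), b=17^3·(≡2) mod 17; (15|17)=+1, (2|17)=+1; (−1)^{1·3·8}·(+1)^3·(+1)^1 = +1.
(50439, 1173 / ℚ) ramifies at {3, 43}: a division algebra.

[3, 43]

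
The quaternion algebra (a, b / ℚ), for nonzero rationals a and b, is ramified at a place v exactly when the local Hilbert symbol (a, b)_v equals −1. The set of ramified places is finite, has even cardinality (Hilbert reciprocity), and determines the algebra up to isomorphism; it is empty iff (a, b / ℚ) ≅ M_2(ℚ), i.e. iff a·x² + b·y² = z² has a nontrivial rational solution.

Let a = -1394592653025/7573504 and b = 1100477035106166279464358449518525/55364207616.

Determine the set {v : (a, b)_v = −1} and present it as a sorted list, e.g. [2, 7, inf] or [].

[11, 13, 23, 37]

(a, b) ≡ (-6449729, 668701) mod (ℚ^×)²; places V = {2, 3, 5, 7, 11, 13, 17, 19, 23, 31, 37, 43, 53, ∞}.
(a,b)_43: α=-2, u≡17; β=-2, v≡22 (mod 43); (17|43)=+1, (22|43)=-1; sign (−1)^0·+1^-2·-1^-2 = +1.
(a,b)_3: α=2, u≡1; β=-4, v≡1 (mod 3); (1|3)=+1, (1|3)=+1; sign (−1)^0·+1^-4·+1^2 = +1.
(a,b)_5: α=2, u≡1; β=2, v≡1 (mod 5); (1|5)=+1, (1|5)=+1; sign (−1)^0·+1^2·+1^2 = +1.
(a,b)_7: α=0, u≡2; β=2, v≡3 (mod 7); (2|7)=+1, (3|7)=-1; sign (−1)^0·+1^2·-1^0 = +1.
(a,b)_53: α=1, u≡8; β=3, v≡41 (mod 53); (8|53)=-1, (41|53)=-1; sign (−1)^0·-1^3·-1^1 = +1.
(a,b)_∞: sgn(-6449729)=−, sgn(668701)=+, so +1.
(a,b)_17: α=0, u≡10; β=2, v≡10 (mod 17); (10|17)=-1, (10|17)=-1; sign (−1)^0·-1^2·-1^0 = +1.
(a,b)_37: α=1, u≡33; β=3, v≡2 (mod 37); (33|37)=+1, (2|37)=-1; sign (−1)^0·+1^3·-1^1 = -1.
(a,b)_31: α=2, u≡10; β=5, v≡22 (mod 31); (10|31)=+1, (22|31)=-1; sign (−1)^0·+1^5·-1^2 = +1.
(a,b)_11: α=1, u≡3; β=5, v≡3 (mod 11); (3|11)=+1, (3|11)=+1; sign (−1)^1·+1^5·+1^1 = -1.
(a,b)_2: α=-12, β=-10; u≡7, v≡5 (mod 8); ε(u)ε(v)=1·0, αω(v)=-12·1, βω(u)=-10·0; sum ≡ 0  ⇒  +1.
(a,b)_13: α=1, u≡10; β=2, v≡6 (mod 13); (10|13)=+1, (6|13)=-1; sign (−1)^0·+1^2·-1^1 = -1.
(a,b)_23: α=1, u≡12; β=2, v≡14 (mod 23); (12|23)=+1, (14|23)=-1; sign (−1)^0·+1^2·-1^1 = -1.
(a,b)_19: α=0, u≡4; β=-2, v≡10 (mod 19); (4|19)=+1, (10|19)=-1; sign (−1)^0·+1^-2·-1^0 = +1.
|Ram(-6449729, 668701)| = 4, even; anisotropic at {11, 13, 23, 37}.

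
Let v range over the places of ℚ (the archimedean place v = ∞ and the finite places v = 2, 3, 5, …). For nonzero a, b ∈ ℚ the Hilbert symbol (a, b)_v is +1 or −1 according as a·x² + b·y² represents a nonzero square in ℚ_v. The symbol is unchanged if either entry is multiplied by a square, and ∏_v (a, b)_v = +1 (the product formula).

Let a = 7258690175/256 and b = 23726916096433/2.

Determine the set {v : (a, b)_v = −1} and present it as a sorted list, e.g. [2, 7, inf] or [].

(a, b) ≡ (23, 7106) mod (ℚ^×)²; places V = {2, 5, 11, 17, 19, 23, ∞}.
(a,b)_11: α=2, u≡5; β=3, v≡10 (mod 11); (5|11)=+1, (10|11)=-1; sign (−1)^0·+1^3·-1^2 = +1.
(a,b)_17: α=2, u≡10; β=3, v≡6 (mod 17); (10|17)=-1, (6|17)=-1; sign (−1)^0·-1^3·-1^2 = -1.
(a,b)_23: α=1, u≡4; β=2, v≡10 (mod 23); (4|23)=+1, (10|23)=-1; sign (−1)^0·+1^2·-1^1 = -1.
(a,b)_19: α=2, u≡5; β=3, v≡12 (mod 19); (5|19)=+1, (12|19)=-1; sign (−1)^0·+1^3·-1^2 = +1.
(a,b)_2: α=-8, β=-1; u≡7, v≡1 (mod 8); ε(u)ε(v)=1·0, αω(v)=-8·0, βω(u)=-1·0; sum ≡ 0  ⇒  +1.
(a,b)_∞: sgn(23)=+, sgn(7106)=+, so +1.
(a,b)_5: α=2, u≡2; β=0, v≡4 (mod 5); (2|5)=-1, (4|5)=+1; sign (−1)^0·-1^0·+1^2 = +1.
(23, 7106 / ℚ) ramifies at {17, 23}: a division algebra.

[17, 23]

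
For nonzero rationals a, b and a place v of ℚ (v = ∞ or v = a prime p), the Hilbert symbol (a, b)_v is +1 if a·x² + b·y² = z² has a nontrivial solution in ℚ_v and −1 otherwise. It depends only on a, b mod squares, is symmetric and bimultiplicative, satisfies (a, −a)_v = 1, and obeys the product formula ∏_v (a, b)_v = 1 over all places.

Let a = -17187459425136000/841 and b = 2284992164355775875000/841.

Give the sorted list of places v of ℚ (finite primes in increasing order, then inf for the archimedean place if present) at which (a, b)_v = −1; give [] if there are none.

[2, 17]

(a, b) ≡ (-24310, 14) mod (ℚ^×)²; places V = {2, 3, 5, 7, 11, 13, 17, 29, ∞}.
(a,b)_∞: sgn(-24310)=−, sgn(14)=+, so +1.
(a,b)_11: α=3, u≡9; β=4, v≡9 (mod 11); (9|11)=+1, (9|11)=+1; sign (−1)^0·+1^4·+1^3 = +1.
(a,b)_2: α=7, β=3; u≡5, v≡7 (mod 8); ε(u)ε(v)=0·1, αω(v)=7·0, βω(u)=3·1; sum ≡ 1  ⇒  -1.
(a,b)_5: α=3, u≡2; β=6, v≡1 (mod 5); (2|5)=-1, (1|5)=+1; sign (−1)^0·-1^6·+1^3 = +1.
(a,b)_17: α=1, u≡2; β=2, v≡10 (mod 17); (2|17)=+1, (10|17)=-1; sign (−1)^0·+1^2·-1^1 = -1.
(a,b)_7: α=4, u≡2; β=5, v≡2 (mod 7); (2|7)=+1, (2|7)=+1; sign (−1)^0·+1^5·+1^4 = +1.
(a,b)_3: α=2, u≡2; β=2, v≡2 (mod 3); (2|3)=-1, (2|3)=-1; sign (−1)^0·-1^2·-1^2 = +1.
(a,b)_13: α=3, u≡7; β=4, v≡1 (mod 13); (7|13)=-1, (1|13)=+1; sign (−1)^0·-1^4·+1^3 = +1.
(a,b)_29: α=-2, u≡27; β=-2, v≡15 (mod 29); (27|29)=-1, (15|29)=-1; sign (−1)^0·-1^-2·-1^-2 = +1.
(-24310, 14 / ℚ) ramifies at {2, 17}: a division algebra.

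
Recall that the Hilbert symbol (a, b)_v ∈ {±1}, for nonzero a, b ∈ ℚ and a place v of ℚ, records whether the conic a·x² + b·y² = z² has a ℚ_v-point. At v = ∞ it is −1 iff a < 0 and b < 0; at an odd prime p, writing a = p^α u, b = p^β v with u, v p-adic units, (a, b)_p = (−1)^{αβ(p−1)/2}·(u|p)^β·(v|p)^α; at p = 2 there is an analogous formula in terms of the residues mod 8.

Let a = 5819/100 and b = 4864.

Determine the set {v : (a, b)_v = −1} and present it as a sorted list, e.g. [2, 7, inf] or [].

[2, 11]

(a, b) ≡ (11, 19) mod (ℚ^×)²; places V = {2, 5, 11, 19, 23, ∞}.
(a,b)_23: α=2, u≡10; β=0, v≡11 (mod 23); (10|23)=-1, (11|23)=-1; sign (−1)^0·-1^0·-1^2 = +1.
(a,b)_11: α=1, u≡1; β=0, v≡2 (mod 11); (1|11)=+1, (2|11)=-1; sign (−1)^0·+1^0·-1^1 = -1.
(a,b)_2: α=-2, β=8; u≡3, v≡3 (mod 8); ε(u)ε(v)=1·1, αω(v)=-2·1, βω(u)=8·1; sum ≡ 1  ⇒  -1.
(a,b)_19: α=0, u≡1; β=1, v≡9 (mod 19); (1|19)=+1, (9|19)=+1; sign (−1)^0·+1^1·+1^0 = +1.
(a,b)_5: α=-2, u≡1; β=0, v≡4 (mod 5); (1|5)=+1, (4|5)=+1; sign (−1)^0·+1^0·+1^-2 = +1.
(a,b)_∞: sgn(11)=+, sgn(19)=+, so +1.
Ram(11, 19) = {2, 11}; no ℚ_2-point on the conic.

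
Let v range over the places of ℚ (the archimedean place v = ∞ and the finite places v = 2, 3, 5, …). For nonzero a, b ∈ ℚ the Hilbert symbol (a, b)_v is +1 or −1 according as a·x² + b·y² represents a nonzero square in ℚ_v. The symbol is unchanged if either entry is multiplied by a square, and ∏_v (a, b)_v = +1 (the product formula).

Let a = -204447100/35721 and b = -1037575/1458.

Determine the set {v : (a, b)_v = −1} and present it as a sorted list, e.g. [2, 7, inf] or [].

Mod squares: a ≡ -2431, b ≡ -14. Check v ∈ {∞, 2, 3, 5, 7, 11, 13, 17, 29}.
v=2: v_2(a)=2, v_2(b)=-1; units ≡ 1, 1 (mod 8); ε·ε+αω+βω = 0·0+2·0+-1·0 ≡ 0  ⇒  (a,b)_2 = +1.
v=3: a=3^-6·(≡2), b=3^-6·(≡1) mod 3; (2|3)=-1, (1|3)=+1; (−1)^{-6·-6·1}·(-1)^-6·(+1)^-6 = +1.
v=5: a=5^2·(≡1), b=5^2·(≡4) mod 5; (1|5)=+1, (4|5)=+1; (−1)^{2·2·2}·(+1)^2·(+1)^2 = +1.
v=13: a=13^1·(≡5), b=13^0·(≡10) mod 13; (5|13)=-1, (10|13)=+1; (−1)^{1·0·6}·(-1)^0·(+1)^1 = +1.
v=29: a=29^2·(≡28), b=29^0·(≡2) mod 29; (28|29)=+1, (2|29)=-1; (−1)^{2·0·14}·(+1)^0·(-1)^2 = +1.
v=7: a=7^-2·(≡3), b=7^3·(≡3) mod 7; (3|7)=-1, (3|7)=-1; (−1)^{-2·3·3}·(-1)^3·(-1)^-2 = -1.
v=11: a=11^1·(≡7), b=11^2·(≡10) mod 11; (7|11)=-1, (10|11)=-1; (−1)^{1·2·5}·(-1)^2·(-1)^1 = -1.
v=17: a=17^1·(≡11), b=17^0·(≡12) mod 17; (11|17)=-1, (12|17)=-1; (−1)^{1·0·8}·(-1)^0·(-1)^1 = -1.
v=∞: -2431 < 0 and -14 < 0  ⇒  (a,b)_∞ = -1.
|Ram(-2431, -14)| = 4, even; anisotropic at {7, 11, 17, ∞}.

[7, 11, 17, inf]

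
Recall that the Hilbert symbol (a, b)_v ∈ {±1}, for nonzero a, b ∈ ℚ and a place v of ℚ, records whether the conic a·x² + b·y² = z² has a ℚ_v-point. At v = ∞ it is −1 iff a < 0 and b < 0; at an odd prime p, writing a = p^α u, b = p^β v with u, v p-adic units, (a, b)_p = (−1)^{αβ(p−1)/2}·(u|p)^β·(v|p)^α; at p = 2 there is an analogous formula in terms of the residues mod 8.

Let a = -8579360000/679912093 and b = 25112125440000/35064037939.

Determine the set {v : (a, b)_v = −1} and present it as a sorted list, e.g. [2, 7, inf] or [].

[2, 7, 19, 29]

Mod squares: a ≡ -3857, b ≡ 19. Check v ∈ {∞, 2, 3, 5, 7, 17, 19, 29, 43}.
v=43: a=43^2·(≡36), b=43^0·(≡3) mod 43; (36|43)=+1, (3|43)=-1; (−1)^{2·0·21}·(+1)^0·(-1)^2 = +1.
v=∞: -3857 < 0 and 19 > 0  ⇒  (a,b)_∞ = +1.
v=7: a=7^-3·(≡4), b=7^-2·(≡3) mod 7; (4|7)=+1, (3|7)=-1; (−1)^{-3·-2·3}·(+1)^-2·(-1)^-3 = -1.
v=19: a=19^-3·(≡4), b=19^-5·(≡5) mod 19; (4|19)=+1, (5|19)=+1; (−1)^{-3·-5·9}·(+1)^-5·(+1)^-3 = -1.
v=17: a=17^-2·(≡9), b=17^-2·(≡16) mod 17; (9|17)=+1, (16|17)=+1; (−1)^{-2·-2·8}·(+1)^-2·(+1)^-2 = +1.
v=29: a=29^1·(≡8), b=29^2·(≡10) mod 29; (8|29)=-1, (10|29)=-1; (−1)^{1·2·14}·(-1)^2·(-1)^1 = -1.
v=2: v_2(a)=8, v_2(b)=16; units ≡ 7, 3 (mod 8); ε·ε+αω+βω = 1·1+8·1+16·0 ≡ 1  ⇒  (a,b)_2 = -1.
v=5: a=5^4·(≡3), b=5^4·(≡1) mod 5; (3|5)=-1, (1|5)=+1; (−1)^{4·4·2}·(-1)^4·(+1)^4 = +1.
v=3: a=3^0·(≡1), b=3^6·(≡1) mod 3; (1|3)=+1, (1|3)=+1; (−1)^{0·6·1}·(+1)^6·(+1)^0 = +1.
Ram(-3857, 19) = {2, 7, 19, 29}; no ℚ_2-point on the conic.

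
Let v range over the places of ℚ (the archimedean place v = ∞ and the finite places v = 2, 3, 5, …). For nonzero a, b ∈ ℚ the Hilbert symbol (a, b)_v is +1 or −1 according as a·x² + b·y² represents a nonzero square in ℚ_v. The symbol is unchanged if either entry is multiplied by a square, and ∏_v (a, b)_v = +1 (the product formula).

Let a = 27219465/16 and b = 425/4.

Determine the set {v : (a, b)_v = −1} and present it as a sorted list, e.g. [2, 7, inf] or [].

Mod squares: a ≡ 10465, b ≡ 17. Check v ∈ {∞, 2, 3, 5, 7, 13, 17, 23}.
v=3: a=3^2·(≡1), b=3^0·(≡2) mod 3; (1|3)=+1, (2|3)=-1; (−1)^{2·0·1}·(+1)^0·(-1)^2 = +1.
v=2: v_2(a)=-4, v_2(b)=-2; units ≡ 1, 1 (mod 8); ε·ε+αω+βω = 0·0+-4·0+-2·0 ≡ 0  ⇒  (a,b)_2 = +1.
v=∞: 10465 > 0 and 17 > 0  ⇒  (a,b)_∞ = +1.
v=7: a=7^1·(≡1), b=7^0·(≡3) mod 7; (1|7)=+1, (3|7)=-1; (−1)^{1·0·3}·(+1)^0·(-1)^1 = -1.
v=17: a=17^2·(≡12), b=17^1·(≡2) mod 17; (12|17)=-1, (2|17)=+1; (−1)^{2·1·8}·(-1)^1·(+1)^2 = -1.
v=23: a=23^1·(≡8), b=23^0·(≡20) mod 23; (8|23)=+1, (20|23)=-1; (−1)^{1·0·11}·(+1)^0·(-1)^1 = -1.
v=5: a=5^1·(≡3), b=5^2·(≡3) mod 5; (3|5)=-1, (3|5)=-1; (−1)^{1·2·2}·(-1)^2·(-1)^1 = -1.
v=13: a=13^1·(≡4), b=13^0·(≡12) mod 13; (4|13)=+1, (12|13)=+1; (−1)^{1·0·6}·(+1)^0·(+1)^1 = +1.
Ram(10465, 17) = {5, 7, 17, 23}; no ℚ_5-point on the conic.

[5, 7, 17, 23]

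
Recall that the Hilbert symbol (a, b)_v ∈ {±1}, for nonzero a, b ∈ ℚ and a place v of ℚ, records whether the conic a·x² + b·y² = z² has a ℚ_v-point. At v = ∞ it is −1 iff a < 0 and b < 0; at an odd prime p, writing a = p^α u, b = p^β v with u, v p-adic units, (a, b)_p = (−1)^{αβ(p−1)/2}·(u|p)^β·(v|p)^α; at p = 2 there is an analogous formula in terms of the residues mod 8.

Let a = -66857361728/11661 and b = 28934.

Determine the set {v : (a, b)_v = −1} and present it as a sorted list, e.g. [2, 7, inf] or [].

[2, 3, 17, 31]

(a, b) ≡ (-690897, 28934) mod (ℚ^×)²; places V = {2, 3, 13, 17, 19, 23, 31, 37, ∞}.
(a,b)_3: α=-1, u≡2; β=0, v≡2 (mod 3); (2|3)=-1, (2|3)=-1; sign (−1)^0·-1^0·-1^-1 = -1.
(a,b)_19: α=3, u≡10; β=0, v≡16 (mod 19); (10|19)=-1, (16|19)=+1; sign (−1)^0·-1^0·+1^3 = +1.
(a,b)_37: α=0, u≡10; β=1, v≡5 (mod 37); (10|37)=+1, (5|37)=-1; sign (−1)^0·+1^1·-1^0 = +1.
(a,b)_23: α=-1, u≡17; β=1, v≡16 (mod 23); (17|23)=-1, (16|23)=+1; sign (−1)^1·-1^1·+1^-1 = +1.
(a,b)_17: α=3, u≡11; β=1, v≡2 (mod 17); (11|17)=-1, (2|17)=+1; sign (−1)^0·-1^1·+1^3 = -1.
(a,b)_13: α=-2, u≡3; β=0, v≡9 (mod 13); (3|13)=+1, (9|13)=+1; sign (−1)^0·+1^0·+1^-2 = +1.
(a,b)_31: α=1, u≡14; β=0, v≡11 (mod 31); (14|31)=+1, (11|31)=-1; sign (−1)^0·+1^0·-1^1 = -1.
(a,b)_∞: sgn(-690897)=−, sgn(28934)=+, so +1.
(a,b)_2: α=6, β=1; u≡7, v≡3 (mod 8); ε(u)ε(v)=1·1, αω(v)=6·1, βω(u)=1·0; sum ≡ 1  ⇒  -1.
Ram(-690897, 28934) = {2, 3, 17, 31}; no ℚ_2-point on the conic.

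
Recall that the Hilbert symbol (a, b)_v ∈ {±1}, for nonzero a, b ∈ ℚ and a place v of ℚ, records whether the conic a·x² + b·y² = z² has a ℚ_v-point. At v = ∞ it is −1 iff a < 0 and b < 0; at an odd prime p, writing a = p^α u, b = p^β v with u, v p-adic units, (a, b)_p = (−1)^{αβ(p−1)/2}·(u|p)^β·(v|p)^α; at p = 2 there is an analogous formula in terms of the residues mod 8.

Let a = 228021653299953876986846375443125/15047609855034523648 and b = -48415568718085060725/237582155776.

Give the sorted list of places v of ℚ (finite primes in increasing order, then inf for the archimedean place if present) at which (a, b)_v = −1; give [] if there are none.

(a, b) ≡ (4123, -29) mod (ℚ^×)²; places V = {2, 3, 5, 7, 17, 19, 29, 31, 41, 47, ∞}.
(a,b)_31: α=3, u≡1; β=2, v≡10 (mod 31); (1|31)=+1, (10|31)=+1; sign (−1)^0·+1^2·+1^3 = +1.
(a,b)_5: α=4, u≡3; β=2, v≡1 (mod 5); (3|5)=-1, (1|5)=+1; sign (−1)^0·-1^2·+1^4 = +1.
(a,b)_∞: sgn(4123)=+, sgn(-29)=−, so +1.
(a,b)_7: α=-3, u≡2; β=-2, v≡6 (mod 7); (2|7)=+1, (6|7)=-1; sign (−1)^0·+1^-2·-1^-3 = -1.
(a,b)_29: α=4, u≡1; β=3, v≡24 (mod 29); (1|29)=+1, (24|29)=+1; sign (−1)^0·+1^3·+1^4 = +1.
(a,b)_19: α=3, u≡12; β=2, v≡9 (mod 19); (12|19)=-1, (9|19)=+1; sign (−1)^0·-1^2·+1^3 = +1.
(a,b)_3: α=12, u≡1; β=4, v≡1 (mod 3); (1|3)=+1, (1|3)=+1; sign (−1)^0·+1^4·+1^12 = +1.
(a,b)_17: α=-2, u≡8; β=-2, v≡3 (mod 17); (8|17)=+1, (3|17)=-1; sign (−1)^0·+1^-2·-1^-2 = +1.
(a,b)_2: α=-36, β=-24; u≡3, v≡3 (mod 8); ε(u)ε(v)=1·1, αω(v)=-36·1, βω(u)=-24·1; sum ≡ 1  ⇒  -1.
(a,b)_41: α=6, u≡39; β=4, v≡28 (mod 41); (39|41)=+1, (28|41)=-1; sign (−1)^0·+1^4·-1^6 = +1.
(a,b)_47: α=-2, u≡16; β=0, v≡28 (mod 47); (16|47)=+1, (28|47)=+1; sign (−1)^0·+1^0·+1^-2 = +1.
Ram(4123, -29) = {2, 7}; no ℚ_2-point on the conic.

[2, 7]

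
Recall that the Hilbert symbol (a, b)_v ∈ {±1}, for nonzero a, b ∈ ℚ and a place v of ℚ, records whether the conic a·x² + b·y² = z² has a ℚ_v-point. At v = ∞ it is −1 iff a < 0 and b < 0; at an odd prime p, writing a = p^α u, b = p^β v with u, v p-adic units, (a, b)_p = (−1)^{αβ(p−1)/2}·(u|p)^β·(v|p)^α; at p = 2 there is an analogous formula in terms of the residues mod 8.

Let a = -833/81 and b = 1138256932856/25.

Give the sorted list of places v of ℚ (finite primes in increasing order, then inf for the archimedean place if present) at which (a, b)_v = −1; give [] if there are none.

[2, 29, 37, 41]

Mod squares: a ≡ -17, b ≡ 2727566. Check v ∈ {∞, 2, 3, 5, 7, 17, 19, 29, 31, 37, 41}.
v=37: a=37^0·(≡29), b=37^1·(≡2) mod 37; (29|37)=-1, (2|37)=-1; (−1)^{0·1·18}·(-1)^1·(-1)^0 = -1.
v=17: a=17^1·(≡8), b=17^2·(≡2) mod 17; (8|17)=+1, (2|17)=+1; (−1)^{1·2·8}·(+1)^2·(+1)^1 = +1.
v=∞: -17 < 0 and 2727566 > 0  ⇒  (a,b)_∞ = +1.
v=2: v_2(a)=0, v_2(b)=3; units ≡ 7, 7 (mod 8); ε·ε+αω+βω = 1·1+0·0+3·0 ≡ 1  ⇒  (a,b)_2 = -1.
v=31: a=31^0·(≡10), b=31^1·(≡8) mod 31; (10|31)=+1, (8|31)=+1; (−1)^{0·1·15}·(+1)^1·(+1)^0 = +1.
v=29: a=29^0·(≡18), b=29^1·(≡4) mod 29; (18|29)=-1, (4|29)=+1; (−1)^{0·1·14}·(-1)^1·(+1)^0 = -1.
v=41: a=41^0·(≡13), b=41^1·(≡14) mod 41; (13|41)=-1, (14|41)=-1; (−1)^{0·1·20}·(-1)^1·(-1)^0 = -1.
v=3: a=3^-4·(≡1), b=3^0·(≡2) mod 3; (1|3)=+1, (2|3)=-1; (−1)^{-4·0·1}·(+1)^0·(-1)^-4 = +1.
v=7: a=7^2·(≡1), b=7^0·(≡2) mod 7; (1|7)=+1, (2|7)=+1; (−1)^{2·0·3}·(+1)^0·(+1)^2 = +1.
v=19: a=19^0·(≡12), b=19^2·(≡18) mod 19; (12|19)=-1, (18|19)=-1; (−1)^{0·2·9}·(-1)^2·(-1)^0 = +1.
v=5: a=5^0·(≡2), b=5^-2·(≡1) mod 5; (2|5)=-1, (1|5)=+1; (−1)^{0·-2·2}·(-1)^-2·(+1)^0 = +1.
Ram(-17, 2727566) = {2, 29, 37, 41}; no ℚ_2-point on the conic.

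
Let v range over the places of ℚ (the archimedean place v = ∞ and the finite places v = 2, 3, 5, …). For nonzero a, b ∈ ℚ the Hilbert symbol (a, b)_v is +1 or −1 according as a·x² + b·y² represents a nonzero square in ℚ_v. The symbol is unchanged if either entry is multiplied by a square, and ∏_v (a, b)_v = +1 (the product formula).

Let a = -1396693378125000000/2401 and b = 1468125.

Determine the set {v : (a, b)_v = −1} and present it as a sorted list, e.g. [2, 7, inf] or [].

[]

Mod squares: a ≡ -5, b ≡ 29. Check v ∈ {∞, 2, 3, 5, 7, 29}.
v=29: a=29^2·(≡5), b=29^1·(≡20) mod 29; (5|29)=+1, (20|29)=+1; (−1)^{2·1·14}·(+1)^1·(+1)^2 = +1.
v=∞: -5 < 0 and 29 > 0  ⇒  (a,b)_∞ = +1.
v=5: a=5^11·(≡1), b=5^4·(≡4) mod 5; (1|5)=+1, (4|5)=+1; (−1)^{11·4·2}·(+1)^4·(+1)^11 = +1.
v=7: a=7^-4·(≡4), b=7^0·(≡1) mod 7; (4|7)=+1, (1|7)=+1; (−1)^{-4·0·3}·(+1)^0·(+1)^-4 = +1.
v=2: v_2(a)=6, v_2(b)=0; units ≡ 3, 5 (mod 8); ε·ε+αω+βω = 1·0+6·1+0·1 ≡ 0  ⇒  (a,b)_2 = +1.
v=3: a=3^12·(≡1), b=3^4·(≡2) mod 3; (1|3)=+1, (2|3)=-1; (−1)^{12·4·1}·(+1)^4·(-1)^12 = +1.
Ram(a, b) = ∅: the form -5·x² + 29·y² − z² is isotropic over every ℚ_v, so by Hasse–Minkowski it is isotropic over ℚ.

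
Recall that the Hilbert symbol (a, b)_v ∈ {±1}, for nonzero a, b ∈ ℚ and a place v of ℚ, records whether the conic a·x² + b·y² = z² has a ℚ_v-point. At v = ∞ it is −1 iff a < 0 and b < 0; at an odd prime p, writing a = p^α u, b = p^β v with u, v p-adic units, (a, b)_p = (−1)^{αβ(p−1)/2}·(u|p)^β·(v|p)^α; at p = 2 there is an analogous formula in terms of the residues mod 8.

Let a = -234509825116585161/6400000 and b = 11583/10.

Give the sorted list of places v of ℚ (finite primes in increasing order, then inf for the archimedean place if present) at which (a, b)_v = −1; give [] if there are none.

(a, b) ≡ (-32890, 1430) mod (ℚ^×)²; places V = {2, 3, 5, 11, 13, 23, ∞}.
(a,b)_2: α=-11, β=-1; u≡3, v≡3 (mod 8); ε(u)ε(v)=1·1, αω(v)=-11·1, βω(u)=-1·1; sum ≡ 1  ⇒  -1.
(a,b)_∞: sgn(-32890)=−, sgn(1430)=+, so +1.
(a,b)_11: α=3, u≡7; β=1, v≡3 (mod 11); (7|11)=-1, (3|11)=+1; sign (−1)^1·-1^1·+1^3 = +1.
(a,b)_5: α=-5, u≡3; β=-1, v≡4 (mod 5); (3|5)=-1, (4|5)=+1; sign (−1)^0·-1^-1·+1^-5 = -1.
(a,b)_13: α=3, u≡2; β=1, v≡2 (mod 13); (2|13)=-1, (2|13)=-1; sign (−1)^0·-1^1·-1^3 = +1.
(a,b)_23: α=1, u≡14; β=0, v≡6 (mod 23); (14|23)=-1, (6|23)=+1; sign (−1)^0·-1^0·+1^1 = +1.
(a,b)_3: α=20, u≡2; β=4, v≡2 (mod 3); (2|3)=-1, (2|3)=-1; sign (−1)^0·-1^4·-1^20 = +1.
Ram(-32890, 1430) = {2, 5}; no ℚ_2-point on the conic.

[2, 5]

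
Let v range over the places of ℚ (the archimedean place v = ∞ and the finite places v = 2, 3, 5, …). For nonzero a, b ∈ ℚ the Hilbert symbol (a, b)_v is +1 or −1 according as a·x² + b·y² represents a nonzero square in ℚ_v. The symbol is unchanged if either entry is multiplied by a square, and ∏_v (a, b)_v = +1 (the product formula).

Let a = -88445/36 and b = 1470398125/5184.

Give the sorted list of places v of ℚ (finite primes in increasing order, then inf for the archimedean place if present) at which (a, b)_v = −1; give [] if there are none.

[5, 19]

(a, b) ≡ (-5, 133) mod (ℚ^×)²; places V = {2, 3, 5, 7, 19, ∞}.
(a,b)_∞: sgn(-5)=−, sgn(133)=+, so +1.
(a,b)_5: α=1, u≡1; β=4, v≡3 (mod 5); (1|5)=+1, (3|5)=-1; sign (−1)^0·+1^4·-1^1 = -1.
(a,b)_2: α=-2, β=-6; u≡3, v≡5 (mod 8); ε(u)ε(v)=1·0, αω(v)=-2·1, βω(u)=-6·1; sum ≡ 0  ⇒  +1.
(a,b)_19: α=2, u≡18; β=3, v≡7 (mod 19); (18|19)=-1, (7|19)=+1; sign (−1)^0·-1^3·+1^2 = -1.
(a,b)_3: α=-2, u≡1; β=-4, v≡1 (mod 3); (1|3)=+1, (1|3)=+1; sign (−1)^0·+1^-4·+1^-2 = +1.
(a,b)_7: α=2, u≡1; β=3, v≡3 (mod 7); (1|7)=+1, (3|7)=-1; sign (−1)^0·+1^3·-1^2 = +1.
(-5, 133 / ℚ) ramifies at {5, 19}: a division algebra.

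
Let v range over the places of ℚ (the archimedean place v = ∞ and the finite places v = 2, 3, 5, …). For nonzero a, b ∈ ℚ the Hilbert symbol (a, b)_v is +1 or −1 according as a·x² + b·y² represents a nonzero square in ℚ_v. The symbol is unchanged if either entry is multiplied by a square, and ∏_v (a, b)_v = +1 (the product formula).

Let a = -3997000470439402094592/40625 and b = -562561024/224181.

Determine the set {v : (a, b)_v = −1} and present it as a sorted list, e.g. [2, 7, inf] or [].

Mod squares: a ≡ -376805, b ≡ -148074. Check v ∈ {∞, 2, 3, 5, 7, 11, 13, 17, 19, 23, 29, 31, 37}.
v=7: a=7^2·(≡3), b=7^0·(≡4) mod 7; (3|7)=-1, (4|7)=+1; (−1)^{2·0·3}·(-1)^0·(+1)^2 = +1.
v=2: v_2(a)=14, v_2(b)=19; units ≡ 3, 3 (mod 8); ε·ε+αω+βω = 1·1+14·1+19·1 ≡ 0  ⇒  (a,b)_2 = +1.
v=5: a=5^-5·(≡1), b=5^0·(≡1) mod 5; (1|5)=+1, (1|5)=+1; (−1)^{-5·0·2}·(+1)^0·(+1)^-5 = +1.
v=11: a=11^5·(≡8), b=11^0·(≡8) mod 11; (8|11)=-1, (8|11)=-1; (−1)^{5·0·5}·(-1)^0·(-1)^5 = -1.
v=31: a=31^1·(≡28), b=31^0·(≡22) mod 31; (28|31)=+1, (22|31)=-1; (−1)^{1·0·15}·(+1)^0·(-1)^1 = -1.
v=19: a=19^0·(≡2), b=19^-2·(≡3) mod 19; (2|19)=-1, (3|19)=-1; (−1)^{0·-2·9}·(-1)^-2·(-1)^0 = +1.
v=29: a=29^0·(≡11), b=29^1·(≡18) mod 29; (11|29)=-1, (18|29)=-1; (−1)^{0·1·14}·(-1)^1·(-1)^0 = -1.
v=37: a=37^2·(≡36), b=37^1·(≡8) mod 37; (36|37)=+1, (8|37)=-1; (−1)^{2·1·18}·(+1)^1·(-1)^2 = +1.
v=13: a=13^-1·(≡5), b=13^0·(≡3) mod 13; (5|13)=-1, (3|13)=+1; (−1)^{-1·0·6}·(-1)^0·(+1)^-1 = +1.
v=3: a=3^4·(≡1), b=3^-3·(≡1) mod 3; (1|3)=+1, (1|3)=+1; (−1)^{4·-3·1}·(+1)^-3·(+1)^4 = +1.
v=∞: -376805 < 0 and -148074 < 0  ⇒  (a,b)_∞ = -1.
v=23: a=23^2·(≡2), b=23^-1·(≡9) mod 23; (2|23)=+1, (9|23)=+1; (−1)^{2·-1·11}·(+1)^-1·(+1)^2 = +1.
v=17: a=17^1·(≡5), b=17^0·(≡9) mod 17; (5|17)=-1, (9|17)=+1; (−1)^{1·0·8}·(-1)^0·(+1)^1 = +1.
Ram(-376805, -148074) = {11, 29, 31, ∞}; no ℚ_11-point on the conic.

[11, 29, 31, inf]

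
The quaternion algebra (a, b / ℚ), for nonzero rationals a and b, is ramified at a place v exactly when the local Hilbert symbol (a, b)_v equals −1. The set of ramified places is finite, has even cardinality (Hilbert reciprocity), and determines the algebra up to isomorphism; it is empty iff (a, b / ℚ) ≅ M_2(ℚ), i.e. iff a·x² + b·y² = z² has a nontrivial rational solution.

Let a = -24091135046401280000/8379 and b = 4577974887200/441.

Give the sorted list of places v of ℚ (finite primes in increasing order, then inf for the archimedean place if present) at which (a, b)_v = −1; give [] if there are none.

[2, 11, 13, 19]

(a, b) ≡ (-124982, 2) mod (ℚ^×)²; places V = {2, 3, 5, 7, 11, 13, 19, 23, ∞}.
(a,b)_13: α=3, u≡6; β=2, v≡7 (mod 13); (6|13)=-1, (7|13)=-1; sign (−1)^0·-1^2·-1^3 = -1.
(a,b)_3: α=-2, u≡1; β=-2, v≡2 (mod 3); (1|3)=+1, (2|3)=-1; sign (−1)^0·+1^-2·-1^-2 = +1.
(a,b)_∞: sgn(-124982)=−, sgn(2)=+, so +1.
(a,b)_11: α=3, u≡4; β=2, v≡10 (mod 11); (4|11)=+1, (10|11)=-1; sign (−1)^0·+1^2·-1^3 = -1.
(a,b)_7: α=-2, u≡6; β=-2, v≡4 (mod 7); (6|7)=-1, (4|7)=+1; sign (−1)^0·-1^-2·+1^-2 = +1.
(a,b)_5: α=4, u≡3; β=2, v≡3 (mod 5); (3|5)=-1, (3|5)=-1; sign (−1)^0·-1^2·-1^4 = +1.
(a,b)_23: α=5, u≡14; β=4, v≡9 (mod 23); (14|23)=-1, (9|23)=+1; sign (−1)^0·-1^4·+1^5 = +1.
(a,b)_2: α=11, β=5; u≡5, v≡1 (mod 8); ε(u)ε(v)=0·0, αω(v)=11·0, βω(u)=5·1; sum ≡ 1  ⇒  -1.
(a,b)_19: α=-1, u≡10; β=0, v≡13 (mod 19); (10|19)=-1, (13|19)=-1; sign (−1)^0·-1^0·-1^-1 = -1.
(-124982, 2 / ℚ) ramifies at {2, 11, 13, 19}: a division algebra.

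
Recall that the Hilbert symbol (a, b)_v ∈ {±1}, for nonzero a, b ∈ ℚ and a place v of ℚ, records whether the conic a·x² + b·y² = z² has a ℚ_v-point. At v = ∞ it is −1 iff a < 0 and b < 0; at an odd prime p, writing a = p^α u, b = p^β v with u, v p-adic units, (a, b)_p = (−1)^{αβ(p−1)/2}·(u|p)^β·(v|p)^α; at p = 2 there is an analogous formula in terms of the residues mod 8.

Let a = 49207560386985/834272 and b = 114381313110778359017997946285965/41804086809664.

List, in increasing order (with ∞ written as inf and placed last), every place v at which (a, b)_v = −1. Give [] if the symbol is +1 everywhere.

[2, 5, 13, 17]

(a, b) ≡ (3905070, 146965) mod (ℚ^×)²; places V = {2, 3, 5, 7, 11, 13, 17, 19, 29, 31, ∞}.
(a,b)_29: α=-2, u≡2; β=-4, v≡28 (mod 29); (2|29)=-1, (28|29)=+1; sign (−1)^0·-1^-4·+1^-2 = +1.
(a,b)_7: α=2, u≡1; β=11, v≡1 (mod 7); (1|7)=+1, (1|7)=+1; sign (−1)^0·+1^11·+1^2 = +1.
(a,b)_13: α=1, u≡10; β=3, v≡6 (mod 13); (10|13)=+1, (6|13)=-1; sign (−1)^0·+1^3·-1^1 = -1.
(a,b)_11: α=6, u≡1; β=8, v≡1 (mod 11); (1|11)=+1, (1|11)=+1; sign (−1)^0·+1^8·+1^6 = +1.
(a,b)_17: α=1, u≡3; β=3, v≡15 (mod 17); (3|17)=-1, (15|17)=+1; sign (−1)^0·-1^3·+1^1 = -1.
(a,b)_19: α=1, u≡17; β=3, v≡13 (mod 19); (17|19)=+1, (13|19)=-1; sign (−1)^1·+1^3·-1^1 = +1.
(a,b)_5: α=1, u≡1; β=1, v≡2 (mod 5); (1|5)=+1, (2|5)=-1; sign (−1)^0·+1^1·-1^1 = -1.
(a,b)_∞: sgn(3905070)=+, sgn(146965)=+, so +1.
(a,b)_31: α=-1, u≡13; β=-4, v≡10 (mod 31); (13|31)=-1, (10|31)=+1; sign (−1)^0·-1^-4·+1^-1 = +1.
(a,b)_3: α=3, u≡2; β=6, v≡1 (mod 3); (2|3)=-1, (1|3)=+1; sign (−1)^0·-1^6·+1^3 = +1.
(a,b)_2: α=-5, β=-6; u≡7, v≡5 (mod 8); ε(u)ε(v)=1·0, αω(v)=-5·1, βω(u)=-6·0; sum ≡ 1  ⇒  -1.
Ram(3905070, 146965) = {2, 5, 13, 17}; no ℚ_2-point on the conic.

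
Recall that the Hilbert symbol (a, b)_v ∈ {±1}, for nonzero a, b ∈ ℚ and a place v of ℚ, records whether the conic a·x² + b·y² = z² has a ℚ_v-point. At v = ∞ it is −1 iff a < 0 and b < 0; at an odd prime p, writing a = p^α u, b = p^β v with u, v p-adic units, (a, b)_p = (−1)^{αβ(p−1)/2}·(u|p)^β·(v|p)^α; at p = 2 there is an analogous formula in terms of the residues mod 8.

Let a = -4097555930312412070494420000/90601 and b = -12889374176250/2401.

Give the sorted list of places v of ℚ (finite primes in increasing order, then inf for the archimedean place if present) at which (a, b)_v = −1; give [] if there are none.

Mod squares: a ≡ -150722, b ≡ -682. Check v ∈ {∞, 2, 3, 5, 7, 11, 13, 17, 31, 43, 47}.
v=13: a=13^5·(≡2), b=13^2·(≡2) mod 13; (2|13)=-1, (2|13)=-1; (−1)^{5·2·6}·(-1)^2·(-1)^5 = -1.
v=2: v_2(a)=5, v_2(b)=1; units ≡ 7, 3 (mod 8); ε·ε+αω+βω = 1·1+5·1+1·0 ≡ 0  ⇒  (a,b)_2 = +1.
v=43: a=43^-2·(≡21), b=43^0·(≡17) mod 43; (21|43)=+1, (17|43)=+1; (−1)^{-2·0·21}·(+1)^0·(+1)^-2 = +1.
v=3: a=3^4·(≡1), b=3^4·(≡2) mod 3; (1|3)=+1, (2|3)=-1; (−1)^{4·4·1}·(+1)^4·(-1)^4 = +1.
v=17: a=17^5·(≡2), b=17^0·(≡9) mod 17; (2|17)=+1, (9|17)=+1; (−1)^{5·0·8}·(+1)^0·(+1)^5 = +1.
v=11: a=11^5·(≡4), b=11^1·(≡1) mod 11; (4|11)=+1, (1|11)=+1; (−1)^{5·1·5}·(+1)^1·(+1)^5 = -1.
v=47: a=47^0·(≡12), b=47^2·(≡26) mod 47; (12|47)=+1, (26|47)=-1; (−1)^{0·2·23}·(+1)^2·(-1)^0 = +1.
v=7: a=7^-2·(≡2), b=7^-4·(≡2) mod 7; (2|7)=+1, (2|7)=+1; (−1)^{-2·-4·3}·(+1)^-4·(+1)^-2 = +1.
v=5: a=5^4·(≡3), b=5^4·(≡3) mod 5; (3|5)=-1, (3|5)=-1; (−1)^{4·4·2}·(-1)^4·(-1)^4 = +1.
v=∞: -150722 < 0 and -682 < 0  ⇒  (a,b)_∞ = -1.
v=31: a=31^3·(≡1), b=31^1·(≡20) mod 31; (1|31)=+1, (20|31)=+1; (−1)^{3·1·15}·(+1)^1·(+1)^3 = -1.
|Ram(-150722, -682)| = 4, even; anisotropic at {11, 13, 31, ∞}.

[11, 13, 31, inf]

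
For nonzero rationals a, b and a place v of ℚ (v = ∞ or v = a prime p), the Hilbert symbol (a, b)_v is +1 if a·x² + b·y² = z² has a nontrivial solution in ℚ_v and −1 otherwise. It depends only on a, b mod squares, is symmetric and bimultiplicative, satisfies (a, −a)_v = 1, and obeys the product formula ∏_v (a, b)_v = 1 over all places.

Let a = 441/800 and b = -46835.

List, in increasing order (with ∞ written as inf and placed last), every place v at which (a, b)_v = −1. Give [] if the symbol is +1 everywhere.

[2, 5, 19, 29]

Mod squares: a ≡ 2, b ≡ -46835. Check v ∈ {∞, 2, 3, 5, 7, 17, 19, 29}.
v=17: a=17^0·(≡16), b=17^1·(≡16) mod 17; (16|17)=+1, (16|17)=+1; (−1)^{0·1·8}·(+1)^1·(+1)^0 = +1.
v=2: v_2(a)=-5, v_2(b)=0; units ≡ 1, 5 (mod 8); ε·ε+αω+βω = 0·0+-5·1+0·0 ≡ 1  ⇒  (a,b)_2 = -1.
v=19: a=19^0·(≡2), b=19^1·(≡5) mod 19; (2|19)=-1, (5|19)=+1; (−1)^{0·1·9}·(-1)^1·(+1)^0 = -1.
v=∞: 2 > 0 and -46835 < 0  ⇒  (a,b)_∞ = +1.
v=3: a=3^2·(≡2), b=3^0·(≡1) mod 3; (2|3)=-1, (1|3)=+1; (−1)^{2·0·1}·(-1)^0·(+1)^2 = +1.
v=5: a=5^-2·(≡3), b=5^1·(≡3) mod 5; (3|5)=-1, (3|5)=-1; (−1)^{-2·1·2}·(-1)^1·(-1)^-2 = -1.
v=7: a=7^2·(≡1), b=7^0·(≡2) mod 7; (1|7)=+1, (2|7)=+1; (−1)^{2·0·3}·(+1)^0·(+1)^2 = +1.
v=29: a=29^0·(≡14), b=29^1·(≡9) mod 29; (14|29)=-1, (9|29)=+1; (−1)^{0·1·14}·(-1)^1·(+1)^0 = -1.
Ram(2, -46835) = {2, 5, 19, 29}; no ℚ_2-point on the conic.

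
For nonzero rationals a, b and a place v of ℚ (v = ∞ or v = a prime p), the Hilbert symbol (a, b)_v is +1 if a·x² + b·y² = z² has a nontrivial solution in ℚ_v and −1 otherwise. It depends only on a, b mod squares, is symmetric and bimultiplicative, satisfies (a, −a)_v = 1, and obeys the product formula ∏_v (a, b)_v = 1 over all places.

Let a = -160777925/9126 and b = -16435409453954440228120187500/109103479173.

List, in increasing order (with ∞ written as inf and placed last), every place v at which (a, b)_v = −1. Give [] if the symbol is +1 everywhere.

[3, 7, 11, 13, 17, inf]

(a, b) ≡ (-462, -2431) mod (ℚ^×)²; places V = {2, 3, 5, 7, 11, 13, 17, 29, ∞}.
(a,b)_29: α=0, u≡27; β=-2, v≡22 (mod 29); (27|29)=-1, (22|29)=+1; sign (−1)^0·-1^-2·+1^0 = +1.
(a,b)_3: α=-3, u≡2; β=-10, v≡2 (mod 3); (2|3)=-1, (2|3)=-1; sign (−1)^0·-1^-10·-1^-3 = -1.
(a,b)_13: α=-2, u≡2; β=-3, v≡2 (mod 13); (2|13)=-1, (2|13)=-1; sign (−1)^0·-1^-3·-1^-2 = -1.
(a,b)_5: α=2, u≡3; β=6, v≡1 (mod 5); (3|5)=-1, (1|5)=+1; sign (−1)^0·-1^6·+1^2 = +1.
(a,b)_7: α=1, u≡4; β=8, v≡5 (mod 7); (4|7)=+1, (5|7)=-1; sign (−1)^0·+1^8·-1^1 = -1.
(a,b)_17: α=4, u≡7; β=11, v≡6 (mod 17); (7|17)=-1, (6|17)=-1; sign (−1)^0·-1^11·-1^4 = -1.
(a,b)_2: α=-1, β=2; u≡1, v≡1 (mod 8); ε(u)ε(v)=0·0, αω(v)=-1·0, βω(u)=2·0; sum ≡ 0  ⇒  +1.
(a,b)_∞: sgn(-462)=−, sgn(-2431)=−, so -1.
(a,b)_11: α=1, u≡6; β=3, v≡6 (mod 11); (6|11)=-1, (6|11)=-1; sign (−1)^1·-1^3·-1^1 = -1.
Ram(-462, -2431) = {3, 7, 11, 13, 17, ∞}; no ℚ_3-point on the conic.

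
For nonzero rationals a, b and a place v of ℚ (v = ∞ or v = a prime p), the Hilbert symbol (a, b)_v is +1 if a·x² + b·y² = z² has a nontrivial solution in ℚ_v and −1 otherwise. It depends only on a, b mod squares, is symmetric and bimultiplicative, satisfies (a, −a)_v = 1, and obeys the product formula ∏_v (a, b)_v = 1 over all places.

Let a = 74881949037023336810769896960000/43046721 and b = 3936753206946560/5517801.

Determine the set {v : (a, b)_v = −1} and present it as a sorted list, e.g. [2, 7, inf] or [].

Mod squares: a ≡ 88319, b ≡ 327635. Check v ∈ {∞, 2, 3, 5, 7, 11, 13, 17, 23, 29, 31, 37}.
v=37: a=37^3·(≡15), b=37^1·(≡33) mod 37; (15|37)=-1, (33|37)=+1; (−1)^{3·1·18}·(-1)^1·(+1)^3 = -1.
v=29: a=29^0·(≡21), b=29^-2·(≡13) mod 29; (21|29)=-1, (13|29)=+1; (−1)^{0·-2·14}·(-1)^-2·(+1)^0 = +1.
v=5: a=5^4·(≡1), b=5^1·(≡2) mod 5; (1|5)=+1, (2|5)=-1; (−1)^{4·1·2}·(+1)^1·(-1)^4 = +1.
v=13: a=13^0·(≡1), b=13^2·(≡10) mod 13; (1|13)=+1, (10|13)=+1; (−1)^{0·2·6}·(+1)^2·(+1)^0 = +1.
v=31: a=31^5·(≡9), b=31^2·(≡6) mod 31; (9|31)=+1, (6|31)=-1; (−1)^{5·2·15}·(+1)^2·(-1)^5 = -1.
v=17: a=17^4·(≡1), b=17^2·(≡6) mod 17; (1|17)=+1, (6|17)=-1; (−1)^{4·2·8}·(+1)^2·(-1)^4 = +1.
v=23: a=23^2·(≡14), b=23^1·(≡1) mod 23; (14|23)=-1, (1|23)=+1; (−1)^{2·1·11}·(-1)^1·(+1)^2 = -1.
v=7: a=7^3·(≡5), b=7^1·(≡3) mod 7; (5|7)=-1, (3|7)=-1; (−1)^{3·1·3}·(-1)^1·(-1)^3 = -1.
v=11: a=11^3·(≡8), b=11^1·(≡10) mod 11; (8|11)=-1, (10|11)=-1; (−1)^{3·1·5}·(-1)^1·(-1)^3 = -1.
v=2: v_2(a)=12, v_2(b)=8; units ≡ 7, 3 (mod 8); ε·ε+αω+βω = 1·1+12·1+8·0 ≡ 1  ⇒  (a,b)_2 = -1.
v=∞: 88319 > 0 and 327635 > 0  ⇒  (a,b)_∞ = +1.
v=3: a=3^-16·(≡2), b=3^-8·(≡2) mod 3; (2|3)=-1, (2|3)=-1; (−1)^{-16·-8·1}·(-1)^-8·(-1)^-16 = +1.
|Ram(88319, 327635)| = 6, even; anisotropic at {2, 7, 11, 23, 31, 37}.

[2, 7, 11, 23, 31, 37]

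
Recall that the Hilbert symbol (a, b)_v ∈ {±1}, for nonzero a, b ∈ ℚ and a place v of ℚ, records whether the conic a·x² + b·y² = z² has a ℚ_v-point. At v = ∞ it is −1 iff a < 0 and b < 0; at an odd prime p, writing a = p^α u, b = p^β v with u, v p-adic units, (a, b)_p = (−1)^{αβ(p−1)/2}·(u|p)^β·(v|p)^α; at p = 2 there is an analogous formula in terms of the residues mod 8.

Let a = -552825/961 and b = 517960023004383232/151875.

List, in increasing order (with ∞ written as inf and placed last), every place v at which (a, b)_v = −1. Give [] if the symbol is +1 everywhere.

[2, 7, 29, 31]

Mod squares: a ≡ -273, b ≡ 490854. Check v ∈ {∞, 2, 3, 5, 7, 13, 29, 31, 47}.
v=2: v_2(a)=0, v_2(b)=11; units ≡ 7, 3 (mod 8); ε·ε+αω+βω = 1·1+0·1+11·0 ≡ 1  ⇒  (a,b)_2 = -1.
v=5: a=5^2·(≡2), b=5^-4·(≡4) mod 5; (2|5)=-1, (4|5)=+1; (−1)^{2·-4·2}·(-1)^-4·(+1)^2 = +1.
v=29: a=29^0·(≡15), b=29^1·(≡26) mod 29; (15|29)=-1, (26|29)=-1; (−1)^{0·1·14}·(-1)^1·(-1)^0 = -1.
v=47: a=47^0·(≡42), b=47^2·(≡11) mod 47; (42|47)=+1, (11|47)=-1; (−1)^{0·2·23}·(+1)^2·(-1)^0 = +1.
v=31: a=31^-2·(≡29), b=31^1·(≡29) mod 31; (29|31)=-1, (29|31)=-1; (−1)^{-2·1·15}·(-1)^1·(-1)^-2 = -1.
v=13: a=13^1·(≡2), b=13^5·(≡11) mod 13; (2|13)=-1, (11|13)=-1; (−1)^{1·5·6}·(-1)^5·(-1)^1 = +1.
v=∞: -273 < 0 and 490854 > 0  ⇒  (a,b)_∞ = +1.
v=3: a=3^5·(≡2), b=3^-5·(≡1) mod 3; (2|3)=-1, (1|3)=+1; (−1)^{5·-5·1}·(-1)^-5·(+1)^5 = +1.
v=7: a=7^1·(≡3), b=7^3·(≡5) mod 7; (3|7)=-1, (5|7)=-1; (−1)^{1·3·3}·(-1)^3·(-1)^1 = -1.
Ram(-273, 490854) = {2, 7, 29, 31}; no ℚ_2-point on the conic.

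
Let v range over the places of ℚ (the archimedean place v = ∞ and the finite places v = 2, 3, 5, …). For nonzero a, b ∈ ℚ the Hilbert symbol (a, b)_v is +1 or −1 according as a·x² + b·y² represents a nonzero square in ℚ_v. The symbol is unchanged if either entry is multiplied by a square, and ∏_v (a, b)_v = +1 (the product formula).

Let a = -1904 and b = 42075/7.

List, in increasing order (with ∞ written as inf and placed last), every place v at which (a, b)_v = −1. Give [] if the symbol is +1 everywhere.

Mod squares: a ≡ -119, b ≡ 1309. Check v ∈ {∞, 2, 3, 5, 7, 11, 17}.
v=7: a=7^1·(≡1), b=7^-1·(≡5) mod 7; (1|7)=+1, (5|7)=-1; (−1)^{1·-1·3}·(+1)^-1·(-1)^1 = +1.
v=3: a=3^0·(≡1), b=3^2·(≡1) mod 3; (1|3)=+1, (1|3)=+1; (−1)^{0·2·1}·(+1)^2·(+1)^0 = +1.
v=17: a=17^1·(≡7), b=17^1·(≡16) mod 17; (7|17)=-1, (16|17)=+1; (−1)^{1·1·8}·(-1)^1·(+1)^1 = -1.
v=5: a=5^0·(≡1), b=5^2·(≡4) mod 5; (1|5)=+1, (4|5)=+1; (−1)^{0·2·2}·(+1)^2·(+1)^0 = +1.
v=∞: -119 < 0 and 1309 > 0  ⇒  (a,b)_∞ = +1.
v=11: a=11^0·(≡10), b=11^1·(≡9) mod 11; (10|11)=-1, (9|11)=+1; (−1)^{0·1·5}·(-1)^1·(+1)^0 = -1.
v=2: v_2(a)=4, v_2(b)=0; units ≡ 1, 5 (mod 8); ε·ε+αω+βω = 0·0+4·1+0·0 ≡ 0  ⇒  (a,b)_2 = +1.
(-119, 1309 / ℚ) ramifies at {11, 17}: a division algebra.

[11, 17]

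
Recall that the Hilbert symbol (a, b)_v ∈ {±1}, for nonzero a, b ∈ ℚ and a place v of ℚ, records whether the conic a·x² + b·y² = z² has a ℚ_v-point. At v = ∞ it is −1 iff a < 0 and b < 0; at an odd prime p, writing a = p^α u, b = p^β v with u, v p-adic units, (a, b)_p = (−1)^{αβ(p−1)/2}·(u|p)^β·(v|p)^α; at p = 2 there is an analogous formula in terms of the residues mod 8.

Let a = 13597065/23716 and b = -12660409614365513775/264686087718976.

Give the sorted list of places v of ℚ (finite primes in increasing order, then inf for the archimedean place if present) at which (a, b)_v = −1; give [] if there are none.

[3, 31]

(a, b) ≡ (465, -31) mod (ℚ^×)²; places V = {2, 3, 5, 7, 11, 19, 31, 47, ∞}.
(a,b)_2: α=-2, β=-6; u≡1, v≡1 (mod 8); ε(u)ε(v)=0·0, αω(v)=-2·0, βω(u)=-6·0; sum ≡ 0  ⇒  +1.
(a,b)_47: α=0, u≡34; β=2, v≡14 (mod 47); (34|47)=+1, (14|47)=+1; sign (−1)^0·+1^2·+1^0 = +1.
(a,b)_19: α=2, u≡16; β=4, v≡17 (mod 19); (16|19)=+1, (17|19)=+1; sign (−1)^0·+1^4·+1^2 = +1.
(a,b)_3: α=5, u≡2; β=10, v≡2 (mod 3); (2|3)=-1, (2|3)=-1; sign (−1)^0·-1^10·-1^5 = -1.
(a,b)_5: α=1, u≡3; β=2, v≡4 (mod 5); (3|5)=-1, (4|5)=+1; sign (−1)^0·-1^2·+1^1 = +1.
(a,b)_∞: sgn(465)=+, sgn(-31)=−, so +1.
(a,b)_11: α=-2, u≡1; β=-4, v≡8 (mod 11); (1|11)=+1, (8|11)=-1; sign (−1)^0·+1^-4·-1^-2 = +1.
(a,b)_31: α=1, u≡27; β=3, v≡23 (mod 31); (27|31)=-1, (23|31)=-1; sign (−1)^1·-1^3·-1^1 = -1.
(a,b)_7: α=-2, u≡6; β=-10, v≡4 (mod 7); (6|7)=-1, (4|7)=+1; sign (−1)^0·-1^-10·+1^-2 = +1.
|Ram(465, -31)| = 2, even; anisotropic at {3, 31}.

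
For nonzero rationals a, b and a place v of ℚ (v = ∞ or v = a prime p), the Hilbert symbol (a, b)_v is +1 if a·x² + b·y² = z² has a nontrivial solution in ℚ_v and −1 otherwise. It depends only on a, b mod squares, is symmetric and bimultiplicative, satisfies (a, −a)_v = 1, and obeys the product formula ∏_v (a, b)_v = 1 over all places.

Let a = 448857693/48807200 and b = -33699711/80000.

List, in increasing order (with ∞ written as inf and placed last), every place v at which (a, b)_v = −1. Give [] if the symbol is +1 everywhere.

[2, 3]

Mod squares: a ≡ 74, b ≡ -222. Check v ∈ {∞, 2, 3, 5, 13, 19, 29, 37, 43}.
v=2: v_2(a)=-5, v_2(b)=-7; units ≡ 5, 1 (mod 8); ε·ε+αω+βω = 0·0+-5·0+-7·1 ≡ 1  ⇒  (a,b)_2 = -1.
v=13: a=13^-2·(≡10), b=13^0·(≡3) mod 13; (10|13)=+1, (3|13)=+1; (−1)^{-2·0·6}·(+1)^0·(+1)^-2 = +1.
v=∞: 74 > 0 and -222 < 0  ⇒  (a,b)_∞ = +1.
v=5: a=5^-2·(≡1), b=5^-4·(≡3) mod 5; (1|5)=+1, (3|5)=-1; (−1)^{-2·-4·2}·(+1)^-4·(-1)^-2 = +1.
v=3: a=3^8·(≡2), b=3^1·(≡1) mod 3; (2|3)=-1, (1|3)=+1; (−1)^{8·1·1}·(-1)^1·(+1)^8 = -1.
v=43: a=43^2·(≡40), b=43^0·(≡6) mod 43; (40|43)=+1, (6|43)=+1; (−1)^{2·0·21}·(+1)^0·(+1)^2 = +1.
v=37: a=37^1·(≡13), b=37^1·(≡29) mod 37; (13|37)=-1, (29|37)=-1; (−1)^{1·1·18}·(-1)^1·(-1)^1 = +1.
v=19: a=19^-2·(≡9), b=19^2·(≡11) mod 19; (9|19)=+1, (11|19)=+1; (−1)^{-2·2·9}·(+1)^2·(+1)^-2 = +1.
v=29: a=29^0·(≡5), b=29^2·(≡2) mod 29; (5|29)=+1, (2|29)=-1; (−1)^{0·2·14}·(+1)^2·(-1)^0 = +1.
|Ram(74, -222)| = 2, even; anisotropic at {2, 3}.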